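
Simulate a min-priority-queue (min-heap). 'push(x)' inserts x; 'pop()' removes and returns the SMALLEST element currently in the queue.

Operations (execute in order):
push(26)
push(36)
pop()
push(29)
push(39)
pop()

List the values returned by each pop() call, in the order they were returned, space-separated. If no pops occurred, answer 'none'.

push(26): heap contents = [26]
push(36): heap contents = [26, 36]
pop() → 26: heap contents = [36]
push(29): heap contents = [29, 36]
push(39): heap contents = [29, 36, 39]
pop() → 29: heap contents = [36, 39]

Answer: 26 29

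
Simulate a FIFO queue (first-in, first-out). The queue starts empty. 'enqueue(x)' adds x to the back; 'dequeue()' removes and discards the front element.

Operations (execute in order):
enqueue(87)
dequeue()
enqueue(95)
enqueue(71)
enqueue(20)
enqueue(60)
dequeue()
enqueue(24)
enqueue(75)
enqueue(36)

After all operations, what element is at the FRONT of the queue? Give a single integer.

Answer: 71

Derivation:
enqueue(87): queue = [87]
dequeue(): queue = []
enqueue(95): queue = [95]
enqueue(71): queue = [95, 71]
enqueue(20): queue = [95, 71, 20]
enqueue(60): queue = [95, 71, 20, 60]
dequeue(): queue = [71, 20, 60]
enqueue(24): queue = [71, 20, 60, 24]
enqueue(75): queue = [71, 20, 60, 24, 75]
enqueue(36): queue = [71, 20, 60, 24, 75, 36]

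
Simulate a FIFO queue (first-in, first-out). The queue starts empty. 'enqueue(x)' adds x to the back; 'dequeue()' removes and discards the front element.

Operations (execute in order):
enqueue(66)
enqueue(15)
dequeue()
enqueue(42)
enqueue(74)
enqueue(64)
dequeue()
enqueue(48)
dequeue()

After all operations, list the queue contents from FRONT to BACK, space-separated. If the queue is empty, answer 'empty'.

Answer: 74 64 48

Derivation:
enqueue(66): [66]
enqueue(15): [66, 15]
dequeue(): [15]
enqueue(42): [15, 42]
enqueue(74): [15, 42, 74]
enqueue(64): [15, 42, 74, 64]
dequeue(): [42, 74, 64]
enqueue(48): [42, 74, 64, 48]
dequeue(): [74, 64, 48]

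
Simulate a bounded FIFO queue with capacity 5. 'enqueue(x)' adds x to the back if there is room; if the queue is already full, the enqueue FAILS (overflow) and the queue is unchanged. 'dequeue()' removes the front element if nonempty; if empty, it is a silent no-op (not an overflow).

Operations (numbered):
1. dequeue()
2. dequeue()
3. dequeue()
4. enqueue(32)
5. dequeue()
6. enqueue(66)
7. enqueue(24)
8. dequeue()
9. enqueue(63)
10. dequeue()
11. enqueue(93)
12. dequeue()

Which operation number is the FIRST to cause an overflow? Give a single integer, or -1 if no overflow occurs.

Answer: -1

Derivation:
1. dequeue(): empty, no-op, size=0
2. dequeue(): empty, no-op, size=0
3. dequeue(): empty, no-op, size=0
4. enqueue(32): size=1
5. dequeue(): size=0
6. enqueue(66): size=1
7. enqueue(24): size=2
8. dequeue(): size=1
9. enqueue(63): size=2
10. dequeue(): size=1
11. enqueue(93): size=2
12. dequeue(): size=1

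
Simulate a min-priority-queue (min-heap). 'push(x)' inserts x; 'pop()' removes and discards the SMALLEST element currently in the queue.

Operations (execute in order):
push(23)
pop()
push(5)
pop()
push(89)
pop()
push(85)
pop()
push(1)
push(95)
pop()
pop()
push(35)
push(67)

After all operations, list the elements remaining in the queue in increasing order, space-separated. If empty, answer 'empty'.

Answer: 35 67

Derivation:
push(23): heap contents = [23]
pop() → 23: heap contents = []
push(5): heap contents = [5]
pop() → 5: heap contents = []
push(89): heap contents = [89]
pop() → 89: heap contents = []
push(85): heap contents = [85]
pop() → 85: heap contents = []
push(1): heap contents = [1]
push(95): heap contents = [1, 95]
pop() → 1: heap contents = [95]
pop() → 95: heap contents = []
push(35): heap contents = [35]
push(67): heap contents = [35, 67]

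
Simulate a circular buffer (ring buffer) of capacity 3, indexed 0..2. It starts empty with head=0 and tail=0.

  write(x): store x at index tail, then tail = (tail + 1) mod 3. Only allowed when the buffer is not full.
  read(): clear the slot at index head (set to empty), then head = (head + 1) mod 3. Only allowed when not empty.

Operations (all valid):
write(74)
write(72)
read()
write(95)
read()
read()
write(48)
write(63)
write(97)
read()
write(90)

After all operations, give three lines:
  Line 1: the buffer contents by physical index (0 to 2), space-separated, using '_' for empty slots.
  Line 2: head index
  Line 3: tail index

write(74): buf=[74 _ _], head=0, tail=1, size=1
write(72): buf=[74 72 _], head=0, tail=2, size=2
read(): buf=[_ 72 _], head=1, tail=2, size=1
write(95): buf=[_ 72 95], head=1, tail=0, size=2
read(): buf=[_ _ 95], head=2, tail=0, size=1
read(): buf=[_ _ _], head=0, tail=0, size=0
write(48): buf=[48 _ _], head=0, tail=1, size=1
write(63): buf=[48 63 _], head=0, tail=2, size=2
write(97): buf=[48 63 97], head=0, tail=0, size=3
read(): buf=[_ 63 97], head=1, tail=0, size=2
write(90): buf=[90 63 97], head=1, tail=1, size=3

Answer: 90 63 97
1
1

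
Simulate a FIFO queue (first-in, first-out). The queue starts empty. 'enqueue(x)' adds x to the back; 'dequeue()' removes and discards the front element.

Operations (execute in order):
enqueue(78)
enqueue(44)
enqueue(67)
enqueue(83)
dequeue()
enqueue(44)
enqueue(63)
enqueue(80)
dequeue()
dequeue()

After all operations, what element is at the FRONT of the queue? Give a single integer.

enqueue(78): queue = [78]
enqueue(44): queue = [78, 44]
enqueue(67): queue = [78, 44, 67]
enqueue(83): queue = [78, 44, 67, 83]
dequeue(): queue = [44, 67, 83]
enqueue(44): queue = [44, 67, 83, 44]
enqueue(63): queue = [44, 67, 83, 44, 63]
enqueue(80): queue = [44, 67, 83, 44, 63, 80]
dequeue(): queue = [67, 83, 44, 63, 80]
dequeue(): queue = [83, 44, 63, 80]

Answer: 83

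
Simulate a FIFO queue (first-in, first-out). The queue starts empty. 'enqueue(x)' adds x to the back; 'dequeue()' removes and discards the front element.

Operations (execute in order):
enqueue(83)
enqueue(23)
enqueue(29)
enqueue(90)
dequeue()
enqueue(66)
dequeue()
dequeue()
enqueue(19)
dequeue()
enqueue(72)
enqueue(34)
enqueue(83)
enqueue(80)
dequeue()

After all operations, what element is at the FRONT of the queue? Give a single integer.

Answer: 19

Derivation:
enqueue(83): queue = [83]
enqueue(23): queue = [83, 23]
enqueue(29): queue = [83, 23, 29]
enqueue(90): queue = [83, 23, 29, 90]
dequeue(): queue = [23, 29, 90]
enqueue(66): queue = [23, 29, 90, 66]
dequeue(): queue = [29, 90, 66]
dequeue(): queue = [90, 66]
enqueue(19): queue = [90, 66, 19]
dequeue(): queue = [66, 19]
enqueue(72): queue = [66, 19, 72]
enqueue(34): queue = [66, 19, 72, 34]
enqueue(83): queue = [66, 19, 72, 34, 83]
enqueue(80): queue = [66, 19, 72, 34, 83, 80]
dequeue(): queue = [19, 72, 34, 83, 80]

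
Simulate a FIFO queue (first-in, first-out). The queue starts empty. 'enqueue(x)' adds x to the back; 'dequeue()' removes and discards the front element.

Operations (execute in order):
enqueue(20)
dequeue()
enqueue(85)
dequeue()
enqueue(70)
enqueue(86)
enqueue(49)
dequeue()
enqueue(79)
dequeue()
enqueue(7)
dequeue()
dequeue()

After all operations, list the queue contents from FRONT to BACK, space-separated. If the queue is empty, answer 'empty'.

Answer: 7

Derivation:
enqueue(20): [20]
dequeue(): []
enqueue(85): [85]
dequeue(): []
enqueue(70): [70]
enqueue(86): [70, 86]
enqueue(49): [70, 86, 49]
dequeue(): [86, 49]
enqueue(79): [86, 49, 79]
dequeue(): [49, 79]
enqueue(7): [49, 79, 7]
dequeue(): [79, 7]
dequeue(): [7]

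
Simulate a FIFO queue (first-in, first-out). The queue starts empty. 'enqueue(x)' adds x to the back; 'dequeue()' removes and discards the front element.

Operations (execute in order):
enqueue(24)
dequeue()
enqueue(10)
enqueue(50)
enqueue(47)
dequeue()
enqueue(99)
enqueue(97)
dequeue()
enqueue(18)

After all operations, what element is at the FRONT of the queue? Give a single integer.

enqueue(24): queue = [24]
dequeue(): queue = []
enqueue(10): queue = [10]
enqueue(50): queue = [10, 50]
enqueue(47): queue = [10, 50, 47]
dequeue(): queue = [50, 47]
enqueue(99): queue = [50, 47, 99]
enqueue(97): queue = [50, 47, 99, 97]
dequeue(): queue = [47, 99, 97]
enqueue(18): queue = [47, 99, 97, 18]

Answer: 47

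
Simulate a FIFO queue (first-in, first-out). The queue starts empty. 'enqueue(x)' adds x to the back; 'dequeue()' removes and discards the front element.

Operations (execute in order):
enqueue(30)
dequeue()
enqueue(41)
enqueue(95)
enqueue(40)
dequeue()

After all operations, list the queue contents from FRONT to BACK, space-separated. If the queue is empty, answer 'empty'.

enqueue(30): [30]
dequeue(): []
enqueue(41): [41]
enqueue(95): [41, 95]
enqueue(40): [41, 95, 40]
dequeue(): [95, 40]

Answer: 95 40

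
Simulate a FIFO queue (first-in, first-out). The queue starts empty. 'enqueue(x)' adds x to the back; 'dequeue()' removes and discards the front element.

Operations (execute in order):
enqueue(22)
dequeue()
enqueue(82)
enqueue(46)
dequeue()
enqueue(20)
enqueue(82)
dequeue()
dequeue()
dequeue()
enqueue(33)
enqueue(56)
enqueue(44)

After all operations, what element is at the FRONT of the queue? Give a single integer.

Answer: 33

Derivation:
enqueue(22): queue = [22]
dequeue(): queue = []
enqueue(82): queue = [82]
enqueue(46): queue = [82, 46]
dequeue(): queue = [46]
enqueue(20): queue = [46, 20]
enqueue(82): queue = [46, 20, 82]
dequeue(): queue = [20, 82]
dequeue(): queue = [82]
dequeue(): queue = []
enqueue(33): queue = [33]
enqueue(56): queue = [33, 56]
enqueue(44): queue = [33, 56, 44]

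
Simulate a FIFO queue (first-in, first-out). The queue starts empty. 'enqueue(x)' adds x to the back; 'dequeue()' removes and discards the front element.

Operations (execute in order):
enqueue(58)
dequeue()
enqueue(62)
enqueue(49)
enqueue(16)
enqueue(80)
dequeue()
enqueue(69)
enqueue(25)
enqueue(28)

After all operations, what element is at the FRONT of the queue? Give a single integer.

Answer: 49

Derivation:
enqueue(58): queue = [58]
dequeue(): queue = []
enqueue(62): queue = [62]
enqueue(49): queue = [62, 49]
enqueue(16): queue = [62, 49, 16]
enqueue(80): queue = [62, 49, 16, 80]
dequeue(): queue = [49, 16, 80]
enqueue(69): queue = [49, 16, 80, 69]
enqueue(25): queue = [49, 16, 80, 69, 25]
enqueue(28): queue = [49, 16, 80, 69, 25, 28]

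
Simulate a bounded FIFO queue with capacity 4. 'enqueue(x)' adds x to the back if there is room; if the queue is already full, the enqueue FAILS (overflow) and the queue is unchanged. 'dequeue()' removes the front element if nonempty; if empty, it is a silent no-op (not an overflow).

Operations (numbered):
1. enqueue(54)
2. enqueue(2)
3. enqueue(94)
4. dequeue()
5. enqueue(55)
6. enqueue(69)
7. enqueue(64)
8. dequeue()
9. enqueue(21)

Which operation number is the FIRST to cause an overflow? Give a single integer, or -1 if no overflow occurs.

1. enqueue(54): size=1
2. enqueue(2): size=2
3. enqueue(94): size=3
4. dequeue(): size=2
5. enqueue(55): size=3
6. enqueue(69): size=4
7. enqueue(64): size=4=cap → OVERFLOW (fail)
8. dequeue(): size=3
9. enqueue(21): size=4

Answer: 7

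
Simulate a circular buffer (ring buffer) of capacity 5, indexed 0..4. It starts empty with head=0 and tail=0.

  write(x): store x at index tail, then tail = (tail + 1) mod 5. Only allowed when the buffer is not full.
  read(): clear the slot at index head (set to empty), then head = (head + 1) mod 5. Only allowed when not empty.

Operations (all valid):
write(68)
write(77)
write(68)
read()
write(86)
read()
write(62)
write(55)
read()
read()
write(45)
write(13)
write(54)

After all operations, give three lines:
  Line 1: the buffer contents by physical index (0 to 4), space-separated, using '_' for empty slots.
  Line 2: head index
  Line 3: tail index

write(68): buf=[68 _ _ _ _], head=0, tail=1, size=1
write(77): buf=[68 77 _ _ _], head=0, tail=2, size=2
write(68): buf=[68 77 68 _ _], head=0, tail=3, size=3
read(): buf=[_ 77 68 _ _], head=1, tail=3, size=2
write(86): buf=[_ 77 68 86 _], head=1, tail=4, size=3
read(): buf=[_ _ 68 86 _], head=2, tail=4, size=2
write(62): buf=[_ _ 68 86 62], head=2, tail=0, size=3
write(55): buf=[55 _ 68 86 62], head=2, tail=1, size=4
read(): buf=[55 _ _ 86 62], head=3, tail=1, size=3
read(): buf=[55 _ _ _ 62], head=4, tail=1, size=2
write(45): buf=[55 45 _ _ 62], head=4, tail=2, size=3
write(13): buf=[55 45 13 _ 62], head=4, tail=3, size=4
write(54): buf=[55 45 13 54 62], head=4, tail=4, size=5

Answer: 55 45 13 54 62
4
4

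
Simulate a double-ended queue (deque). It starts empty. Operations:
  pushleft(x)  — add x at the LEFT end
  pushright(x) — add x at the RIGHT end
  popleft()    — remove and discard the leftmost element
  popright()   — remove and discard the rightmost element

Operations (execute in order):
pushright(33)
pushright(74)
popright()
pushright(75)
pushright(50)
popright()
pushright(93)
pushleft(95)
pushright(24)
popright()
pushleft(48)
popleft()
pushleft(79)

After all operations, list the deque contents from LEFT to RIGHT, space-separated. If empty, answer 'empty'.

Answer: 79 95 33 75 93

Derivation:
pushright(33): [33]
pushright(74): [33, 74]
popright(): [33]
pushright(75): [33, 75]
pushright(50): [33, 75, 50]
popright(): [33, 75]
pushright(93): [33, 75, 93]
pushleft(95): [95, 33, 75, 93]
pushright(24): [95, 33, 75, 93, 24]
popright(): [95, 33, 75, 93]
pushleft(48): [48, 95, 33, 75, 93]
popleft(): [95, 33, 75, 93]
pushleft(79): [79, 95, 33, 75, 93]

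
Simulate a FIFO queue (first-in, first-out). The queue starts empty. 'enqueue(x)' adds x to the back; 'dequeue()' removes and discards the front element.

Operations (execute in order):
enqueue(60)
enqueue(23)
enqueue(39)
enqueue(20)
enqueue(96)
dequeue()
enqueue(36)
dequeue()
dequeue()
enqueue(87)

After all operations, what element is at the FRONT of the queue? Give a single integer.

Answer: 20

Derivation:
enqueue(60): queue = [60]
enqueue(23): queue = [60, 23]
enqueue(39): queue = [60, 23, 39]
enqueue(20): queue = [60, 23, 39, 20]
enqueue(96): queue = [60, 23, 39, 20, 96]
dequeue(): queue = [23, 39, 20, 96]
enqueue(36): queue = [23, 39, 20, 96, 36]
dequeue(): queue = [39, 20, 96, 36]
dequeue(): queue = [20, 96, 36]
enqueue(87): queue = [20, 96, 36, 87]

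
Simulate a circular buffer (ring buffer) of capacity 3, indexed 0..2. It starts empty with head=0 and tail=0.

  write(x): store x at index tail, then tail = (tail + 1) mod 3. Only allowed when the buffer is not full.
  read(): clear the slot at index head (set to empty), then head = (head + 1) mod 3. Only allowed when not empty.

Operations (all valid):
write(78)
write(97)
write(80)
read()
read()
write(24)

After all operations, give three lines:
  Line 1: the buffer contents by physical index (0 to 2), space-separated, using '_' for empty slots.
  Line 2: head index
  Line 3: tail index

Answer: 24 _ 80
2
1

Derivation:
write(78): buf=[78 _ _], head=0, tail=1, size=1
write(97): buf=[78 97 _], head=0, tail=2, size=2
write(80): buf=[78 97 80], head=0, tail=0, size=3
read(): buf=[_ 97 80], head=1, tail=0, size=2
read(): buf=[_ _ 80], head=2, tail=0, size=1
write(24): buf=[24 _ 80], head=2, tail=1, size=2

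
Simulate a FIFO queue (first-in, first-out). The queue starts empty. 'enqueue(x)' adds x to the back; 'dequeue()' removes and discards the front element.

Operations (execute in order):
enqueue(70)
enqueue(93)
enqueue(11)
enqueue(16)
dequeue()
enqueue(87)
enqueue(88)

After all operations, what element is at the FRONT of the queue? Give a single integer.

Answer: 93

Derivation:
enqueue(70): queue = [70]
enqueue(93): queue = [70, 93]
enqueue(11): queue = [70, 93, 11]
enqueue(16): queue = [70, 93, 11, 16]
dequeue(): queue = [93, 11, 16]
enqueue(87): queue = [93, 11, 16, 87]
enqueue(88): queue = [93, 11, 16, 87, 88]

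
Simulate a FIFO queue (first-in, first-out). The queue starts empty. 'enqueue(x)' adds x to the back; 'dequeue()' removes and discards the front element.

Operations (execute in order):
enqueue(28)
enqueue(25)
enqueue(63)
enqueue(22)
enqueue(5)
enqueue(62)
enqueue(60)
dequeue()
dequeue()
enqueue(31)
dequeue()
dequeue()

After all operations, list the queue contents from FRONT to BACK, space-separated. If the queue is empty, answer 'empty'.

Answer: 5 62 60 31

Derivation:
enqueue(28): [28]
enqueue(25): [28, 25]
enqueue(63): [28, 25, 63]
enqueue(22): [28, 25, 63, 22]
enqueue(5): [28, 25, 63, 22, 5]
enqueue(62): [28, 25, 63, 22, 5, 62]
enqueue(60): [28, 25, 63, 22, 5, 62, 60]
dequeue(): [25, 63, 22, 5, 62, 60]
dequeue(): [63, 22, 5, 62, 60]
enqueue(31): [63, 22, 5, 62, 60, 31]
dequeue(): [22, 5, 62, 60, 31]
dequeue(): [5, 62, 60, 31]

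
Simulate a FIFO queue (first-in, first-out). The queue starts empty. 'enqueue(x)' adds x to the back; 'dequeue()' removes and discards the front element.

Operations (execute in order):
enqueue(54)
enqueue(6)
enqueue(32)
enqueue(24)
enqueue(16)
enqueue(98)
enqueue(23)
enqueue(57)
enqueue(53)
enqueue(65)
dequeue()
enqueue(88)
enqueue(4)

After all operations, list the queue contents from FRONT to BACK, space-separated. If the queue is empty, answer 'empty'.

enqueue(54): [54]
enqueue(6): [54, 6]
enqueue(32): [54, 6, 32]
enqueue(24): [54, 6, 32, 24]
enqueue(16): [54, 6, 32, 24, 16]
enqueue(98): [54, 6, 32, 24, 16, 98]
enqueue(23): [54, 6, 32, 24, 16, 98, 23]
enqueue(57): [54, 6, 32, 24, 16, 98, 23, 57]
enqueue(53): [54, 6, 32, 24, 16, 98, 23, 57, 53]
enqueue(65): [54, 6, 32, 24, 16, 98, 23, 57, 53, 65]
dequeue(): [6, 32, 24, 16, 98, 23, 57, 53, 65]
enqueue(88): [6, 32, 24, 16, 98, 23, 57, 53, 65, 88]
enqueue(4): [6, 32, 24, 16, 98, 23, 57, 53, 65, 88, 4]

Answer: 6 32 24 16 98 23 57 53 65 88 4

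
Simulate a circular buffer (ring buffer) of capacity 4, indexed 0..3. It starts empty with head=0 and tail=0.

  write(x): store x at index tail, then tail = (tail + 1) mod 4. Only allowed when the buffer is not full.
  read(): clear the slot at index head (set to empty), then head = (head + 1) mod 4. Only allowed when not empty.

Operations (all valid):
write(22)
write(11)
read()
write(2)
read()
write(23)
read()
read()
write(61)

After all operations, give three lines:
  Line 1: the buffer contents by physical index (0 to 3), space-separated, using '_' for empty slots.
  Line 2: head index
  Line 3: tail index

Answer: 61 _ _ _
0
1

Derivation:
write(22): buf=[22 _ _ _], head=0, tail=1, size=1
write(11): buf=[22 11 _ _], head=0, tail=2, size=2
read(): buf=[_ 11 _ _], head=1, tail=2, size=1
write(2): buf=[_ 11 2 _], head=1, tail=3, size=2
read(): buf=[_ _ 2 _], head=2, tail=3, size=1
write(23): buf=[_ _ 2 23], head=2, tail=0, size=2
read(): buf=[_ _ _ 23], head=3, tail=0, size=1
read(): buf=[_ _ _ _], head=0, tail=0, size=0
write(61): buf=[61 _ _ _], head=0, tail=1, size=1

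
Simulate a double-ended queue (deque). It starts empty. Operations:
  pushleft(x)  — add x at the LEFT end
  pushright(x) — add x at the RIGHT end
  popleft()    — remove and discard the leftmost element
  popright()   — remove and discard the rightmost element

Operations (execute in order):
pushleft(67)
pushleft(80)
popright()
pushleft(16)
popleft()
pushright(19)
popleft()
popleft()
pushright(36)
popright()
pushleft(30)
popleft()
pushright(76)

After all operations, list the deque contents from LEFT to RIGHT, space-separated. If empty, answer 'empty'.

Answer: 76

Derivation:
pushleft(67): [67]
pushleft(80): [80, 67]
popright(): [80]
pushleft(16): [16, 80]
popleft(): [80]
pushright(19): [80, 19]
popleft(): [19]
popleft(): []
pushright(36): [36]
popright(): []
pushleft(30): [30]
popleft(): []
pushright(76): [76]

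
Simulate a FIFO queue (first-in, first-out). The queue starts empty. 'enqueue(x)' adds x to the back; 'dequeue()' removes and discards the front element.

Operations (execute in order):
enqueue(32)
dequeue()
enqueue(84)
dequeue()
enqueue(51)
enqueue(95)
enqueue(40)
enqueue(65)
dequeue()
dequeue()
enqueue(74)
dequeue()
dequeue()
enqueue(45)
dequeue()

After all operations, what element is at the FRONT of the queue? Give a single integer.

enqueue(32): queue = [32]
dequeue(): queue = []
enqueue(84): queue = [84]
dequeue(): queue = []
enqueue(51): queue = [51]
enqueue(95): queue = [51, 95]
enqueue(40): queue = [51, 95, 40]
enqueue(65): queue = [51, 95, 40, 65]
dequeue(): queue = [95, 40, 65]
dequeue(): queue = [40, 65]
enqueue(74): queue = [40, 65, 74]
dequeue(): queue = [65, 74]
dequeue(): queue = [74]
enqueue(45): queue = [74, 45]
dequeue(): queue = [45]

Answer: 45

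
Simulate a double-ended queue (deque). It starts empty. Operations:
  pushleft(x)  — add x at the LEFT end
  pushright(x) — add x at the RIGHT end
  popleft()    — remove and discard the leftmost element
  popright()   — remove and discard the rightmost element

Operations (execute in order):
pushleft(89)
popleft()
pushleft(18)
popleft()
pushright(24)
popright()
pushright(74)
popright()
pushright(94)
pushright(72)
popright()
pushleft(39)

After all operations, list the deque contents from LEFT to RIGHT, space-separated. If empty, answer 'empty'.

pushleft(89): [89]
popleft(): []
pushleft(18): [18]
popleft(): []
pushright(24): [24]
popright(): []
pushright(74): [74]
popright(): []
pushright(94): [94]
pushright(72): [94, 72]
popright(): [94]
pushleft(39): [39, 94]

Answer: 39 94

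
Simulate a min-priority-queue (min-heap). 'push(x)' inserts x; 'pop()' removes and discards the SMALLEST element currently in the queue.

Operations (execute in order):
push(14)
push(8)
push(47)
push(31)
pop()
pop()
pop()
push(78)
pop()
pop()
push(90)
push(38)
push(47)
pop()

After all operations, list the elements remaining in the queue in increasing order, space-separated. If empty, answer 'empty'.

push(14): heap contents = [14]
push(8): heap contents = [8, 14]
push(47): heap contents = [8, 14, 47]
push(31): heap contents = [8, 14, 31, 47]
pop() → 8: heap contents = [14, 31, 47]
pop() → 14: heap contents = [31, 47]
pop() → 31: heap contents = [47]
push(78): heap contents = [47, 78]
pop() → 47: heap contents = [78]
pop() → 78: heap contents = []
push(90): heap contents = [90]
push(38): heap contents = [38, 90]
push(47): heap contents = [38, 47, 90]
pop() → 38: heap contents = [47, 90]

Answer: 47 90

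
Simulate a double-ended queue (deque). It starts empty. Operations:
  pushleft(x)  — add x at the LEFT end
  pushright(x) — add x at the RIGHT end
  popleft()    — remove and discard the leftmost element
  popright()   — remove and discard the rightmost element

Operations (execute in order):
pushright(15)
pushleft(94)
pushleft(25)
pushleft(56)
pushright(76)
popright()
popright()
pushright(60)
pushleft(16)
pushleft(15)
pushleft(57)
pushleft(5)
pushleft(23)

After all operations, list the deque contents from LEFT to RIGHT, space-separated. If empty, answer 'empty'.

Answer: 23 5 57 15 16 56 25 94 60

Derivation:
pushright(15): [15]
pushleft(94): [94, 15]
pushleft(25): [25, 94, 15]
pushleft(56): [56, 25, 94, 15]
pushright(76): [56, 25, 94, 15, 76]
popright(): [56, 25, 94, 15]
popright(): [56, 25, 94]
pushright(60): [56, 25, 94, 60]
pushleft(16): [16, 56, 25, 94, 60]
pushleft(15): [15, 16, 56, 25, 94, 60]
pushleft(57): [57, 15, 16, 56, 25, 94, 60]
pushleft(5): [5, 57, 15, 16, 56, 25, 94, 60]
pushleft(23): [23, 5, 57, 15, 16, 56, 25, 94, 60]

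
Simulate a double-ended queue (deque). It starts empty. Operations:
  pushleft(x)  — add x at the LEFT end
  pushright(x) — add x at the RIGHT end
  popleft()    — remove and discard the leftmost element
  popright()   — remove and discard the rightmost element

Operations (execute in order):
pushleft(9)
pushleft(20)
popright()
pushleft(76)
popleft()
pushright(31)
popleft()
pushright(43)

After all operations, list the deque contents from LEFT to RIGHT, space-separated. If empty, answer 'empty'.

pushleft(9): [9]
pushleft(20): [20, 9]
popright(): [20]
pushleft(76): [76, 20]
popleft(): [20]
pushright(31): [20, 31]
popleft(): [31]
pushright(43): [31, 43]

Answer: 31 43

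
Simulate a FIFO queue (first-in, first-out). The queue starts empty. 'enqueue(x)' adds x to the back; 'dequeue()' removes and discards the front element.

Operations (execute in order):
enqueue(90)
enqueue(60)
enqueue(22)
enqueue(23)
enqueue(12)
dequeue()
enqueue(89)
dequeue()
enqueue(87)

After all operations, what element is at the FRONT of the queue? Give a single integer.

enqueue(90): queue = [90]
enqueue(60): queue = [90, 60]
enqueue(22): queue = [90, 60, 22]
enqueue(23): queue = [90, 60, 22, 23]
enqueue(12): queue = [90, 60, 22, 23, 12]
dequeue(): queue = [60, 22, 23, 12]
enqueue(89): queue = [60, 22, 23, 12, 89]
dequeue(): queue = [22, 23, 12, 89]
enqueue(87): queue = [22, 23, 12, 89, 87]

Answer: 22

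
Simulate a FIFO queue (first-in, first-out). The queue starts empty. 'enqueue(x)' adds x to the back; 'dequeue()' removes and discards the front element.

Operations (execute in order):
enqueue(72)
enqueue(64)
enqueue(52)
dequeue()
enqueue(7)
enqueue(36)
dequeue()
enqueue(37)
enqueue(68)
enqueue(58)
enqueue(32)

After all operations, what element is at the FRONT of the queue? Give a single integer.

enqueue(72): queue = [72]
enqueue(64): queue = [72, 64]
enqueue(52): queue = [72, 64, 52]
dequeue(): queue = [64, 52]
enqueue(7): queue = [64, 52, 7]
enqueue(36): queue = [64, 52, 7, 36]
dequeue(): queue = [52, 7, 36]
enqueue(37): queue = [52, 7, 36, 37]
enqueue(68): queue = [52, 7, 36, 37, 68]
enqueue(58): queue = [52, 7, 36, 37, 68, 58]
enqueue(32): queue = [52, 7, 36, 37, 68, 58, 32]

Answer: 52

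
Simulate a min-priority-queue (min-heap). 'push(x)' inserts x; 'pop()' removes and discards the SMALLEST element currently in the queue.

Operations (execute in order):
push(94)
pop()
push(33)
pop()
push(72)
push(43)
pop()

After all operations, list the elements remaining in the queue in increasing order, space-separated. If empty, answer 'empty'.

Answer: 72

Derivation:
push(94): heap contents = [94]
pop() → 94: heap contents = []
push(33): heap contents = [33]
pop() → 33: heap contents = []
push(72): heap contents = [72]
push(43): heap contents = [43, 72]
pop() → 43: heap contents = [72]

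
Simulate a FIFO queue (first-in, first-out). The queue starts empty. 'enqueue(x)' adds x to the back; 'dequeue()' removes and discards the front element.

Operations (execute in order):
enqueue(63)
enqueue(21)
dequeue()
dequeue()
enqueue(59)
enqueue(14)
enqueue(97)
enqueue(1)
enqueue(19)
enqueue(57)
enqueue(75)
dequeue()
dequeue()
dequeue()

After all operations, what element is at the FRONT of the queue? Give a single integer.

enqueue(63): queue = [63]
enqueue(21): queue = [63, 21]
dequeue(): queue = [21]
dequeue(): queue = []
enqueue(59): queue = [59]
enqueue(14): queue = [59, 14]
enqueue(97): queue = [59, 14, 97]
enqueue(1): queue = [59, 14, 97, 1]
enqueue(19): queue = [59, 14, 97, 1, 19]
enqueue(57): queue = [59, 14, 97, 1, 19, 57]
enqueue(75): queue = [59, 14, 97, 1, 19, 57, 75]
dequeue(): queue = [14, 97, 1, 19, 57, 75]
dequeue(): queue = [97, 1, 19, 57, 75]
dequeue(): queue = [1, 19, 57, 75]

Answer: 1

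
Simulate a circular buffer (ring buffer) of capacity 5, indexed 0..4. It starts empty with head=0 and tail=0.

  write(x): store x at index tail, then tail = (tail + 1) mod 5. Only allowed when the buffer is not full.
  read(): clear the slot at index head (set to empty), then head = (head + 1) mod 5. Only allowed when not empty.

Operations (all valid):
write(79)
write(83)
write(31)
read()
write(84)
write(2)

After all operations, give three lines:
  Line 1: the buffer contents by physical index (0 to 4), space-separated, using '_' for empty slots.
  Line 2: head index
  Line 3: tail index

write(79): buf=[79 _ _ _ _], head=0, tail=1, size=1
write(83): buf=[79 83 _ _ _], head=0, tail=2, size=2
write(31): buf=[79 83 31 _ _], head=0, tail=3, size=3
read(): buf=[_ 83 31 _ _], head=1, tail=3, size=2
write(84): buf=[_ 83 31 84 _], head=1, tail=4, size=3
write(2): buf=[_ 83 31 84 2], head=1, tail=0, size=4

Answer: _ 83 31 84 2
1
0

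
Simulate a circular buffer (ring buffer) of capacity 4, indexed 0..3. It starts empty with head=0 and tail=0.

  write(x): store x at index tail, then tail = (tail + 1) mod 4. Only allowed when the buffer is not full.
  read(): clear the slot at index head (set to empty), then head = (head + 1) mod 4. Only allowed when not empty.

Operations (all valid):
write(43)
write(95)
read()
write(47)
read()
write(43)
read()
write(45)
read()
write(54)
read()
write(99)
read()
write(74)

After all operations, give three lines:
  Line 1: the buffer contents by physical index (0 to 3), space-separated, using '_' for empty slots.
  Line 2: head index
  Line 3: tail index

write(43): buf=[43 _ _ _], head=0, tail=1, size=1
write(95): buf=[43 95 _ _], head=0, tail=2, size=2
read(): buf=[_ 95 _ _], head=1, tail=2, size=1
write(47): buf=[_ 95 47 _], head=1, tail=3, size=2
read(): buf=[_ _ 47 _], head=2, tail=3, size=1
write(43): buf=[_ _ 47 43], head=2, tail=0, size=2
read(): buf=[_ _ _ 43], head=3, tail=0, size=1
write(45): buf=[45 _ _ 43], head=3, tail=1, size=2
read(): buf=[45 _ _ _], head=0, tail=1, size=1
write(54): buf=[45 54 _ _], head=0, tail=2, size=2
read(): buf=[_ 54 _ _], head=1, tail=2, size=1
write(99): buf=[_ 54 99 _], head=1, tail=3, size=2
read(): buf=[_ _ 99 _], head=2, tail=3, size=1
write(74): buf=[_ _ 99 74], head=2, tail=0, size=2

Answer: _ _ 99 74
2
0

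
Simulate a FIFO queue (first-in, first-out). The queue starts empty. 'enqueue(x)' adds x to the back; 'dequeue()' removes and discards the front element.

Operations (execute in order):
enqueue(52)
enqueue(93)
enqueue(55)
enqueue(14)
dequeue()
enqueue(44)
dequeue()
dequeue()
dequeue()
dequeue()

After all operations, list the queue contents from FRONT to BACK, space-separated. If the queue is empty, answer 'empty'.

Answer: empty

Derivation:
enqueue(52): [52]
enqueue(93): [52, 93]
enqueue(55): [52, 93, 55]
enqueue(14): [52, 93, 55, 14]
dequeue(): [93, 55, 14]
enqueue(44): [93, 55, 14, 44]
dequeue(): [55, 14, 44]
dequeue(): [14, 44]
dequeue(): [44]
dequeue(): []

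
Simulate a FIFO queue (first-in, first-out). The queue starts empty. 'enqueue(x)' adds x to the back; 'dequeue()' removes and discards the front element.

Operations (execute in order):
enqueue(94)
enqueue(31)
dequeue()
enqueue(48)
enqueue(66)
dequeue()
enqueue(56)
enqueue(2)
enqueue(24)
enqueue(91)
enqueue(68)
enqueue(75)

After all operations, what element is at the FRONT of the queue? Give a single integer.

enqueue(94): queue = [94]
enqueue(31): queue = [94, 31]
dequeue(): queue = [31]
enqueue(48): queue = [31, 48]
enqueue(66): queue = [31, 48, 66]
dequeue(): queue = [48, 66]
enqueue(56): queue = [48, 66, 56]
enqueue(2): queue = [48, 66, 56, 2]
enqueue(24): queue = [48, 66, 56, 2, 24]
enqueue(91): queue = [48, 66, 56, 2, 24, 91]
enqueue(68): queue = [48, 66, 56, 2, 24, 91, 68]
enqueue(75): queue = [48, 66, 56, 2, 24, 91, 68, 75]

Answer: 48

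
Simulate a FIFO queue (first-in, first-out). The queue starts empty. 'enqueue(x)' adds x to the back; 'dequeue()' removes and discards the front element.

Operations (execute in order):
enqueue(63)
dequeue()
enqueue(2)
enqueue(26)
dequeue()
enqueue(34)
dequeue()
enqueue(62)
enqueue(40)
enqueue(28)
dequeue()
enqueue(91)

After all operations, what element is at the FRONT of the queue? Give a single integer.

enqueue(63): queue = [63]
dequeue(): queue = []
enqueue(2): queue = [2]
enqueue(26): queue = [2, 26]
dequeue(): queue = [26]
enqueue(34): queue = [26, 34]
dequeue(): queue = [34]
enqueue(62): queue = [34, 62]
enqueue(40): queue = [34, 62, 40]
enqueue(28): queue = [34, 62, 40, 28]
dequeue(): queue = [62, 40, 28]
enqueue(91): queue = [62, 40, 28, 91]

Answer: 62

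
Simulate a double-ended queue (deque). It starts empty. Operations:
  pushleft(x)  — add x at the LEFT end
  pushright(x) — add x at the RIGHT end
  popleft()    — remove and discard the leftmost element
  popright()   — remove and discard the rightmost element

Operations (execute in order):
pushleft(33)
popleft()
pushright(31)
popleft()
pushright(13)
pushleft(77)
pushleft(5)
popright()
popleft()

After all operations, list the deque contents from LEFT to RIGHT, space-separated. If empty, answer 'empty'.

pushleft(33): [33]
popleft(): []
pushright(31): [31]
popleft(): []
pushright(13): [13]
pushleft(77): [77, 13]
pushleft(5): [5, 77, 13]
popright(): [5, 77]
popleft(): [77]

Answer: 77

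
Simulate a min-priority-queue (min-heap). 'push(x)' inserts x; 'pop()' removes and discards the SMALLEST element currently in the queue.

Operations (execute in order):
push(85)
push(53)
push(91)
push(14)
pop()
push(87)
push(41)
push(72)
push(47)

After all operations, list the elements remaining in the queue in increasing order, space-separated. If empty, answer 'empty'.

Answer: 41 47 53 72 85 87 91

Derivation:
push(85): heap contents = [85]
push(53): heap contents = [53, 85]
push(91): heap contents = [53, 85, 91]
push(14): heap contents = [14, 53, 85, 91]
pop() → 14: heap contents = [53, 85, 91]
push(87): heap contents = [53, 85, 87, 91]
push(41): heap contents = [41, 53, 85, 87, 91]
push(72): heap contents = [41, 53, 72, 85, 87, 91]
push(47): heap contents = [41, 47, 53, 72, 85, 87, 91]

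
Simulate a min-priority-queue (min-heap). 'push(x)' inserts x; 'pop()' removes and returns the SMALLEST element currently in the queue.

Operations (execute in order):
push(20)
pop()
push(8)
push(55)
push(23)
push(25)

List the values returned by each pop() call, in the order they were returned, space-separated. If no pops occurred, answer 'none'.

Answer: 20

Derivation:
push(20): heap contents = [20]
pop() → 20: heap contents = []
push(8): heap contents = [8]
push(55): heap contents = [8, 55]
push(23): heap contents = [8, 23, 55]
push(25): heap contents = [8, 23, 25, 55]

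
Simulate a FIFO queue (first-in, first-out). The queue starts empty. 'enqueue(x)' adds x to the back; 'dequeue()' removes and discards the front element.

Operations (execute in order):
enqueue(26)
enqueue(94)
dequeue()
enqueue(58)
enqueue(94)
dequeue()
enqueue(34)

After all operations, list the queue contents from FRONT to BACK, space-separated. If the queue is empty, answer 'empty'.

enqueue(26): [26]
enqueue(94): [26, 94]
dequeue(): [94]
enqueue(58): [94, 58]
enqueue(94): [94, 58, 94]
dequeue(): [58, 94]
enqueue(34): [58, 94, 34]

Answer: 58 94 34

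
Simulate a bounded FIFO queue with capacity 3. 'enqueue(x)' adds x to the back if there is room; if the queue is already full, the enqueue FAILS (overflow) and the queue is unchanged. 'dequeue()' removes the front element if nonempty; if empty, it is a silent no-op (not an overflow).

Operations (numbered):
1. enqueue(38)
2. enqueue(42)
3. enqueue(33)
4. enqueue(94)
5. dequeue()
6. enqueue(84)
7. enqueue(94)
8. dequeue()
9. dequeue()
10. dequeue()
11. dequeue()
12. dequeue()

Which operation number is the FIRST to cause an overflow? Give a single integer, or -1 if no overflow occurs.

Answer: 4

Derivation:
1. enqueue(38): size=1
2. enqueue(42): size=2
3. enqueue(33): size=3
4. enqueue(94): size=3=cap → OVERFLOW (fail)
5. dequeue(): size=2
6. enqueue(84): size=3
7. enqueue(94): size=3=cap → OVERFLOW (fail)
8. dequeue(): size=2
9. dequeue(): size=1
10. dequeue(): size=0
11. dequeue(): empty, no-op, size=0
12. dequeue(): empty, no-op, size=0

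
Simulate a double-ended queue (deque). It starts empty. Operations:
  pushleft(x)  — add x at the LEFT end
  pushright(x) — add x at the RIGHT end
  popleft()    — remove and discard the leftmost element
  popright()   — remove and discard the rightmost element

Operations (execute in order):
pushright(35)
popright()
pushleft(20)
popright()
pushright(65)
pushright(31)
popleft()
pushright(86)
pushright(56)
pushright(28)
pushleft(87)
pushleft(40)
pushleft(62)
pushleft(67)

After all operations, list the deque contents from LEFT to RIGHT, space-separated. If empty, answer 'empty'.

pushright(35): [35]
popright(): []
pushleft(20): [20]
popright(): []
pushright(65): [65]
pushright(31): [65, 31]
popleft(): [31]
pushright(86): [31, 86]
pushright(56): [31, 86, 56]
pushright(28): [31, 86, 56, 28]
pushleft(87): [87, 31, 86, 56, 28]
pushleft(40): [40, 87, 31, 86, 56, 28]
pushleft(62): [62, 40, 87, 31, 86, 56, 28]
pushleft(67): [67, 62, 40, 87, 31, 86, 56, 28]

Answer: 67 62 40 87 31 86 56 28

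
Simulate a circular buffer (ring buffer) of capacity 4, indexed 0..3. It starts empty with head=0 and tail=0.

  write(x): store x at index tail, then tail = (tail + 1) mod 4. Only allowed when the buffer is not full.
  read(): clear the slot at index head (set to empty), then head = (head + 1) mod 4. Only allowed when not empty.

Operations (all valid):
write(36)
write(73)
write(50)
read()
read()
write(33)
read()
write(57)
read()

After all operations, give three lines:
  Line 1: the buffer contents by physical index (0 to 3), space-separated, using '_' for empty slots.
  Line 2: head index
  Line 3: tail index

Answer: 57 _ _ _
0
1

Derivation:
write(36): buf=[36 _ _ _], head=0, tail=1, size=1
write(73): buf=[36 73 _ _], head=0, tail=2, size=2
write(50): buf=[36 73 50 _], head=0, tail=3, size=3
read(): buf=[_ 73 50 _], head=1, tail=3, size=2
read(): buf=[_ _ 50 _], head=2, tail=3, size=1
write(33): buf=[_ _ 50 33], head=2, tail=0, size=2
read(): buf=[_ _ _ 33], head=3, tail=0, size=1
write(57): buf=[57 _ _ 33], head=3, tail=1, size=2
read(): buf=[57 _ _ _], head=0, tail=1, size=1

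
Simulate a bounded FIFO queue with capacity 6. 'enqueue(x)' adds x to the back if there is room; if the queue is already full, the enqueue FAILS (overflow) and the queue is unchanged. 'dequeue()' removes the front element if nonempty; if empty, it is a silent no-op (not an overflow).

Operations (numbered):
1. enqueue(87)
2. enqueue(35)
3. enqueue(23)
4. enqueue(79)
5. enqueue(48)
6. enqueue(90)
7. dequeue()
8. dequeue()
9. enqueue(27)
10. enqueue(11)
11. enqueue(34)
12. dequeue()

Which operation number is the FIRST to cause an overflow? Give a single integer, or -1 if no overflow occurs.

1. enqueue(87): size=1
2. enqueue(35): size=2
3. enqueue(23): size=3
4. enqueue(79): size=4
5. enqueue(48): size=5
6. enqueue(90): size=6
7. dequeue(): size=5
8. dequeue(): size=4
9. enqueue(27): size=5
10. enqueue(11): size=6
11. enqueue(34): size=6=cap → OVERFLOW (fail)
12. dequeue(): size=5

Answer: 11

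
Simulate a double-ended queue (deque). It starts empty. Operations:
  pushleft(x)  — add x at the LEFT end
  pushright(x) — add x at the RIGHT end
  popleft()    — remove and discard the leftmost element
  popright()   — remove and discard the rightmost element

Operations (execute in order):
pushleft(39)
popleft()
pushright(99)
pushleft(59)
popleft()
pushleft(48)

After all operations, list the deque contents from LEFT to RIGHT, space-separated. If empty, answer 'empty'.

Answer: 48 99

Derivation:
pushleft(39): [39]
popleft(): []
pushright(99): [99]
pushleft(59): [59, 99]
popleft(): [99]
pushleft(48): [48, 99]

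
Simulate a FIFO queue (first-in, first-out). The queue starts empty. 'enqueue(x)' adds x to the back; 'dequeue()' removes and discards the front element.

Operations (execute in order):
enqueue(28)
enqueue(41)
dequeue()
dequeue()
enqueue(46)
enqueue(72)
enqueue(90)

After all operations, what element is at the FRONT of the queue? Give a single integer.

enqueue(28): queue = [28]
enqueue(41): queue = [28, 41]
dequeue(): queue = [41]
dequeue(): queue = []
enqueue(46): queue = [46]
enqueue(72): queue = [46, 72]
enqueue(90): queue = [46, 72, 90]

Answer: 46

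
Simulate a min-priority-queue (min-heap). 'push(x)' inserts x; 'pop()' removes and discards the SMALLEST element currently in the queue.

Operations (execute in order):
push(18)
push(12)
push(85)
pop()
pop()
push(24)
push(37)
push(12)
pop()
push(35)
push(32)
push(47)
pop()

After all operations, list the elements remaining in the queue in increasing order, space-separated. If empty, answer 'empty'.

Answer: 32 35 37 47 85

Derivation:
push(18): heap contents = [18]
push(12): heap contents = [12, 18]
push(85): heap contents = [12, 18, 85]
pop() → 12: heap contents = [18, 85]
pop() → 18: heap contents = [85]
push(24): heap contents = [24, 85]
push(37): heap contents = [24, 37, 85]
push(12): heap contents = [12, 24, 37, 85]
pop() → 12: heap contents = [24, 37, 85]
push(35): heap contents = [24, 35, 37, 85]
push(32): heap contents = [24, 32, 35, 37, 85]
push(47): heap contents = [24, 32, 35, 37, 47, 85]
pop() → 24: heap contents = [32, 35, 37, 47, 85]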